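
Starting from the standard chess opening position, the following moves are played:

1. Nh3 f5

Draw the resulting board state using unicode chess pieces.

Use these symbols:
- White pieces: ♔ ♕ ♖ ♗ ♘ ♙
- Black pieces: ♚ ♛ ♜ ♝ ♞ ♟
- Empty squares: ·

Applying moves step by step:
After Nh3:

♜ ♞ ♝ ♛ ♚ ♝ ♞ ♜
♟ ♟ ♟ ♟ ♟ ♟ ♟ ♟
· · · · · · · ·
· · · · · · · ·
· · · · · · · ·
· · · · · · · ♘
♙ ♙ ♙ ♙ ♙ ♙ ♙ ♙
♖ ♘ ♗ ♕ ♔ ♗ · ♖


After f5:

♜ ♞ ♝ ♛ ♚ ♝ ♞ ♜
♟ ♟ ♟ ♟ ♟ · ♟ ♟
· · · · · · · ·
· · · · · ♟ · ·
· · · · · · · ·
· · · · · · · ♘
♙ ♙ ♙ ♙ ♙ ♙ ♙ ♙
♖ ♘ ♗ ♕ ♔ ♗ · ♖



  a b c d e f g h
  ─────────────────
8│♜ ♞ ♝ ♛ ♚ ♝ ♞ ♜│8
7│♟ ♟ ♟ ♟ ♟ · ♟ ♟│7
6│· · · · · · · ·│6
5│· · · · · ♟ · ·│5
4│· · · · · · · ·│4
3│· · · · · · · ♘│3
2│♙ ♙ ♙ ♙ ♙ ♙ ♙ ♙│2
1│♖ ♘ ♗ ♕ ♔ ♗ · ♖│1
  ─────────────────
  a b c d e f g h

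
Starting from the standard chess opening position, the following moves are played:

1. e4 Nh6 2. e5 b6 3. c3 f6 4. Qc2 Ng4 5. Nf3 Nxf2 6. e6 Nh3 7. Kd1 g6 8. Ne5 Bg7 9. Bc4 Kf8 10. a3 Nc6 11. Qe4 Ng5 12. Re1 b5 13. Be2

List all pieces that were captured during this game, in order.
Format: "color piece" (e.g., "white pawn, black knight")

Tracking captures:
  Nxf2: captured white pawn

white pawn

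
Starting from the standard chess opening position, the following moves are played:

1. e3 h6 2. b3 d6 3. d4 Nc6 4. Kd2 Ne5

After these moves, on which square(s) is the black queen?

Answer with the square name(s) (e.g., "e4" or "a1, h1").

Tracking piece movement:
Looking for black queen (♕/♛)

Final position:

  a b c d e f g h
  ─────────────────
8│♜ · ♝ ♛ ♚ ♝ ♞ ♜│8
7│♟ ♟ ♟ · ♟ ♟ ♟ ·│7
6│· · · ♟ · · · ♟│6
5│· · · · ♞ · · ·│5
4│· · · ♙ · · · ·│4
3│· ♙ · · ♙ · · ·│3
2│♙ · ♙ ♔ · ♙ ♙ ♙│2
1│♖ ♘ ♗ ♕ · ♗ ♘ ♖│1
  ─────────────────
  a b c d e f g h


d8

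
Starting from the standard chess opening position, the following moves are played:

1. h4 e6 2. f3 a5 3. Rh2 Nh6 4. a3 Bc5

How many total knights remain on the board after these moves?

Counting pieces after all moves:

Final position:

  a b c d e f g h
  ─────────────────
8│♜ ♞ ♝ ♛ ♚ · · ♜│8
7│· ♟ ♟ ♟ · ♟ ♟ ♟│7
6│· · · · ♟ · · ♞│6
5│♟ · ♝ · · · · ·│5
4│· · · · · · · ♙│4
3│♙ · · · · ♙ · ·│3
2│· ♙ ♙ ♙ ♙ · ♙ ♖│2
1│♖ ♘ ♗ ♕ ♔ ♗ ♘ ·│1
  ─────────────────
  a b c d e f g h


4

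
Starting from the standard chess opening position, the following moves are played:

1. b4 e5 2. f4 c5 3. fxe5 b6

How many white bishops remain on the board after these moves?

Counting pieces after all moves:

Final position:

  a b c d e f g h
  ─────────────────
8│♜ ♞ ♝ ♛ ♚ ♝ ♞ ♜│8
7│♟ · · ♟ · ♟ ♟ ♟│7
6│· ♟ · · · · · ·│6
5│· · ♟ · ♙ · · ·│5
4│· ♙ · · · · · ·│4
3│· · · · · · · ·│3
2│♙ · ♙ ♙ ♙ · ♙ ♙│2
1│♖ ♘ ♗ ♕ ♔ ♗ ♘ ♖│1
  ─────────────────
  a b c d e f g h


2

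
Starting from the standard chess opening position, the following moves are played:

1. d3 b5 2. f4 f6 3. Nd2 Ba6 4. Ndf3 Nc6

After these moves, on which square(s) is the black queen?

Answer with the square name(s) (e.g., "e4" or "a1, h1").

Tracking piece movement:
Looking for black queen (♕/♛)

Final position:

  a b c d e f g h
  ─────────────────
8│♜ · · ♛ ♚ ♝ ♞ ♜│8
7│♟ · ♟ ♟ ♟ · ♟ ♟│7
6│♝ · ♞ · · ♟ · ·│6
5│· ♟ · · · · · ·│5
4│· · · · · ♙ · ·│4
3│· · · ♙ · ♘ · ·│3
2│♙ ♙ ♙ · ♙ · ♙ ♙│2
1│♖ · ♗ ♕ ♔ ♗ ♘ ♖│1
  ─────────────────
  a b c d e f g h


d8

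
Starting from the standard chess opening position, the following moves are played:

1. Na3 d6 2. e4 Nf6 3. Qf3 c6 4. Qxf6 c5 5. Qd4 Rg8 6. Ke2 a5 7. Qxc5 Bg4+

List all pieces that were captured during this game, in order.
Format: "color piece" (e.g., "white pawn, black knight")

Tracking captures:
  Qxf6: captured black knight
  Qxc5: captured black pawn

black knight, black pawn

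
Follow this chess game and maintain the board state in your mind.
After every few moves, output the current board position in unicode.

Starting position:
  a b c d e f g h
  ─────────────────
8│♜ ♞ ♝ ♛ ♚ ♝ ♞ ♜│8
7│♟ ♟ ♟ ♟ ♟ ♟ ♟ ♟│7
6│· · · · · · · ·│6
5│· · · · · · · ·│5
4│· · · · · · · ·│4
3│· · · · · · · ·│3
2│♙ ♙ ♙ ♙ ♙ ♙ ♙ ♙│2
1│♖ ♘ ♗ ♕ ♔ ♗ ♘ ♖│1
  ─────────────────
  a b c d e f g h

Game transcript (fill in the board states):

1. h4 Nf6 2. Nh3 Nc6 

  a b c d e f g h
  ─────────────────
8│♜ · ♝ ♛ ♚ ♝ · ♜│8
7│♟ ♟ ♟ ♟ ♟ ♟ ♟ ♟│7
6│· · ♞ · · ♞ · ·│6
5│· · · · · · · ·│5
4│· · · · · · · ♙│4
3│· · · · · · · ♘│3
2│♙ ♙ ♙ ♙ ♙ ♙ ♙ ·│2
1│♖ ♘ ♗ ♕ ♔ ♗ · ♖│1
  ─────────────────
  a b c d e f g h

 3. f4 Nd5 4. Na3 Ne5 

  a b c d e f g h
  ─────────────────
8│♜ · ♝ ♛ ♚ ♝ · ♜│8
7│♟ ♟ ♟ ♟ ♟ ♟ ♟ ♟│7
6│· · · · · · · ·│6
5│· · · ♞ ♞ · · ·│5
4│· · · · · ♙ · ♙│4
3│♘ · · · · · · ♘│3
2│♙ ♙ ♙ ♙ ♙ · ♙ ·│2
1│♖ · ♗ ♕ ♔ ♗ · ♖│1
  ─────────────────
  a b c d e f g h

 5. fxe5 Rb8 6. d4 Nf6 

  a b c d e f g h
  ─────────────────
8│· ♜ ♝ ♛ ♚ ♝ · ♜│8
7│♟ ♟ ♟ ♟ ♟ ♟ ♟ ♟│7
6│· · · · · ♞ · ·│6
5│· · · · ♙ · · ·│5
4│· · · ♙ · · · ♙│4
3│♘ · · · · · · ♘│3
2│♙ ♙ ♙ · ♙ · ♙ ·│2
1│♖ · ♗ ♕ ♔ ♗ · ♖│1
  ─────────────────
  a b c d e f g h

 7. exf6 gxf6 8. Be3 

  a b c d e f g h
  ─────────────────
8│· ♜ ♝ ♛ ♚ ♝ · ♜│8
7│♟ ♟ ♟ ♟ ♟ ♟ · ♟│7
6│· · · · · ♟ · ·│6
5│· · · · · · · ·│5
4│· · · ♙ · · · ♙│4
3│♘ · · · ♗ · · ♘│3
2│♙ ♙ ♙ · ♙ · ♙ ·│2
1│♖ · · ♕ ♔ ♗ · ♖│1
  ─────────────────
  a b c d e f g h


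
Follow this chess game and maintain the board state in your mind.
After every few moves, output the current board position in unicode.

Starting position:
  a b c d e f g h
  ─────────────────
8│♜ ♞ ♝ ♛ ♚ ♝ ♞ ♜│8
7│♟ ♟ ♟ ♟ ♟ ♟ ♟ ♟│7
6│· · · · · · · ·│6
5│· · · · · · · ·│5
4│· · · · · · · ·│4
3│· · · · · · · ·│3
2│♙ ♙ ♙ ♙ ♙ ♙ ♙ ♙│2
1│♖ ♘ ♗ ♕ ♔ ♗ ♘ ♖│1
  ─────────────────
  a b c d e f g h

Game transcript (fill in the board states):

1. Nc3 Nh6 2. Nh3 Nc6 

  a b c d e f g h
  ─────────────────
8│♜ · ♝ ♛ ♚ ♝ · ♜│8
7│♟ ♟ ♟ ♟ ♟ ♟ ♟ ♟│7
6│· · ♞ · · · · ♞│6
5│· · · · · · · ·│5
4│· · · · · · · ·│4
3│· · ♘ · · · · ♘│3
2│♙ ♙ ♙ ♙ ♙ ♙ ♙ ♙│2
1│♖ · ♗ ♕ ♔ ♗ · ♖│1
  ─────────────────
  a b c d e f g h

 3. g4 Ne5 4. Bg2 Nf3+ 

  a b c d e f g h
  ─────────────────
8│♜ · ♝ ♛ ♚ ♝ · ♜│8
7│♟ ♟ ♟ ♟ ♟ ♟ ♟ ♟│7
6│· · · · · · · ♞│6
5│· · · · · · · ·│5
4│· · · · · · ♙ ·│4
3│· · ♘ · · ♞ · ♘│3
2│♙ ♙ ♙ ♙ ♙ ♙ ♗ ♙│2
1│♖ · ♗ ♕ ♔ · · ♖│1
  ─────────────────
  a b c d e f g h

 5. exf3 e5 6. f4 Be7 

  a b c d e f g h
  ─────────────────
8│♜ · ♝ ♛ ♚ · · ♜│8
7│♟ ♟ ♟ ♟ ♝ ♟ ♟ ♟│7
6│· · · · · · · ♞│6
5│· · · · ♟ · · ·│5
4│· · · · · ♙ ♙ ·│4
3│· · ♘ · · · · ♘│3
2│♙ ♙ ♙ ♙ · ♙ ♗ ♙│2
1│♖ · ♗ ♕ ♔ · · ♖│1
  ─────────────────
  a b c d e f g h

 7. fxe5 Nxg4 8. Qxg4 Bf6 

  a b c d e f g h
  ─────────────────
8│♜ · ♝ ♛ ♚ · · ♜│8
7│♟ ♟ ♟ ♟ · ♟ ♟ ♟│7
6│· · · · · ♝ · ·│6
5│· · · · ♙ · · ·│5
4│· · · · · · ♕ ·│4
3│· · ♘ · · · · ♘│3
2│♙ ♙ ♙ ♙ · ♙ ♗ ♙│2
1│♖ · ♗ · ♔ · · ♖│1
  ─────────────────
  a b c d e f g h

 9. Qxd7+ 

  a b c d e f g h
  ─────────────────
8│♜ · ♝ ♛ ♚ · · ♜│8
7│♟ ♟ ♟ ♕ · ♟ ♟ ♟│7
6│· · · · · ♝ · ·│6
5│· · · · ♙ · · ·│5
4│· · · · · · · ·│4
3│· · ♘ · · · · ♘│3
2│♙ ♙ ♙ ♙ · ♙ ♗ ♙│2
1│♖ · ♗ · ♔ · · ♖│1
  ─────────────────
  a b c d e f g h


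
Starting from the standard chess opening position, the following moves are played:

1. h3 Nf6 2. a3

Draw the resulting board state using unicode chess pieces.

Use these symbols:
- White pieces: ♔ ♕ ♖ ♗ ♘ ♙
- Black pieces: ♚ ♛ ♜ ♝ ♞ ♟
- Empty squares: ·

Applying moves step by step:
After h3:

♜ ♞ ♝ ♛ ♚ ♝ ♞ ♜
♟ ♟ ♟ ♟ ♟ ♟ ♟ ♟
· · · · · · · ·
· · · · · · · ·
· · · · · · · ·
· · · · · · · ♙
♙ ♙ ♙ ♙ ♙ ♙ ♙ ·
♖ ♘ ♗ ♕ ♔ ♗ ♘ ♖


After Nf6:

♜ ♞ ♝ ♛ ♚ ♝ · ♜
♟ ♟ ♟ ♟ ♟ ♟ ♟ ♟
· · · · · ♞ · ·
· · · · · · · ·
· · · · · · · ·
· · · · · · · ♙
♙ ♙ ♙ ♙ ♙ ♙ ♙ ·
♖ ♘ ♗ ♕ ♔ ♗ ♘ ♖


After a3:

♜ ♞ ♝ ♛ ♚ ♝ · ♜
♟ ♟ ♟ ♟ ♟ ♟ ♟ ♟
· · · · · ♞ · ·
· · · · · · · ·
· · · · · · · ·
♙ · · · · · · ♙
· ♙ ♙ ♙ ♙ ♙ ♙ ·
♖ ♘ ♗ ♕ ♔ ♗ ♘ ♖



  a b c d e f g h
  ─────────────────
8│♜ ♞ ♝ ♛ ♚ ♝ · ♜│8
7│♟ ♟ ♟ ♟ ♟ ♟ ♟ ♟│7
6│· · · · · ♞ · ·│6
5│· · · · · · · ·│5
4│· · · · · · · ·│4
3│♙ · · · · · · ♙│3
2│· ♙ ♙ ♙ ♙ ♙ ♙ ·│2
1│♖ ♘ ♗ ♕ ♔ ♗ ♘ ♖│1
  ─────────────────
  a b c d e f g h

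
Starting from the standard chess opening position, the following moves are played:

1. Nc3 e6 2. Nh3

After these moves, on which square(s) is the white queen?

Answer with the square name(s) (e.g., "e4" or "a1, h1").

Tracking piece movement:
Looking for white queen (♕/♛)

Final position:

  a b c d e f g h
  ─────────────────
8│♜ ♞ ♝ ♛ ♚ ♝ ♞ ♜│8
7│♟ ♟ ♟ ♟ · ♟ ♟ ♟│7
6│· · · · ♟ · · ·│6
5│· · · · · · · ·│5
4│· · · · · · · ·│4
3│· · ♘ · · · · ♘│3
2│♙ ♙ ♙ ♙ ♙ ♙ ♙ ♙│2
1│♖ · ♗ ♕ ♔ ♗ · ♖│1
  ─────────────────
  a b c d e f g h


d1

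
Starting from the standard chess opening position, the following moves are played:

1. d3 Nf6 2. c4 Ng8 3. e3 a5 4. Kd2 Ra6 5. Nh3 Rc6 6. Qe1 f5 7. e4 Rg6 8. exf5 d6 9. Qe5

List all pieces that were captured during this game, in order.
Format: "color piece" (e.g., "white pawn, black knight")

Tracking captures:
  exf5: captured black pawn

black pawn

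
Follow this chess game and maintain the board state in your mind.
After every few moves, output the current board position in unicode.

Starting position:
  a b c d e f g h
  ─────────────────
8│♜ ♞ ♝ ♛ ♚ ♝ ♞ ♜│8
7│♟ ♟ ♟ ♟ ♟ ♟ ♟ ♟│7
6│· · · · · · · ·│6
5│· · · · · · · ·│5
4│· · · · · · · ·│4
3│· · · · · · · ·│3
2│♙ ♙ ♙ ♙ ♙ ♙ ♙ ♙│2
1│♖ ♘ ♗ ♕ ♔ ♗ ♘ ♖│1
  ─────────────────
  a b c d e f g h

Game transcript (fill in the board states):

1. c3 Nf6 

  a b c d e f g h
  ─────────────────
8│♜ ♞ ♝ ♛ ♚ ♝ · ♜│8
7│♟ ♟ ♟ ♟ ♟ ♟ ♟ ♟│7
6│· · · · · ♞ · ·│6
5│· · · · · · · ·│5
4│· · · · · · · ·│4
3│· · ♙ · · · · ·│3
2│♙ ♙ · ♙ ♙ ♙ ♙ ♙│2
1│♖ ♘ ♗ ♕ ♔ ♗ ♘ ♖│1
  ─────────────────
  a b c d e f g h

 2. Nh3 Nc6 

  a b c d e f g h
  ─────────────────
8│♜ · ♝ ♛ ♚ ♝ · ♜│8
7│♟ ♟ ♟ ♟ ♟ ♟ ♟ ♟│7
6│· · ♞ · · ♞ · ·│6
5│· · · · · · · ·│5
4│· · · · · · · ·│4
3│· · ♙ · · · · ♘│3
2│♙ ♙ · ♙ ♙ ♙ ♙ ♙│2
1│♖ ♘ ♗ ♕ ♔ ♗ · ♖│1
  ─────────────────
  a b c d e f g h

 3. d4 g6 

  a b c d e f g h
  ─────────────────
8│♜ · ♝ ♛ ♚ ♝ · ♜│8
7│♟ ♟ ♟ ♟ ♟ ♟ · ♟│7
6│· · ♞ · · ♞ ♟ ·│6
5│· · · · · · · ·│5
4│· · · ♙ · · · ·│4
3│· · ♙ · · · · ♘│3
2│♙ ♙ · · ♙ ♙ ♙ ♙│2
1│♖ ♘ ♗ ♕ ♔ ♗ · ♖│1
  ─────────────────
  a b c d e f g h

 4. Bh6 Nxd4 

  a b c d e f g h
  ─────────────────
8│♜ · ♝ ♛ ♚ ♝ · ♜│8
7│♟ ♟ ♟ ♟ ♟ ♟ · ♟│7
6│· · · · · ♞ ♟ ♗│6
5│· · · · · · · ·│5
4│· · · ♞ · · · ·│4
3│· · ♙ · · · · ♘│3
2│♙ ♙ · · ♙ ♙ ♙ ♙│2
1│♖ ♘ · ♕ ♔ ♗ · ♖│1
  ─────────────────
  a b c d e f g h

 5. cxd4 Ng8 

  a b c d e f g h
  ─────────────────
8│♜ · ♝ ♛ ♚ ♝ ♞ ♜│8
7│♟ ♟ ♟ ♟ ♟ ♟ · ♟│7
6│· · · · · · ♟ ♗│6
5│· · · · · · · ·│5
4│· · · ♙ · · · ·│4
3│· · · · · · · ♘│3
2│♙ ♙ · · ♙ ♙ ♙ ♙│2
1│♖ ♘ · ♕ ♔ ♗ · ♖│1
  ─────────────────
  a b c d e f g h



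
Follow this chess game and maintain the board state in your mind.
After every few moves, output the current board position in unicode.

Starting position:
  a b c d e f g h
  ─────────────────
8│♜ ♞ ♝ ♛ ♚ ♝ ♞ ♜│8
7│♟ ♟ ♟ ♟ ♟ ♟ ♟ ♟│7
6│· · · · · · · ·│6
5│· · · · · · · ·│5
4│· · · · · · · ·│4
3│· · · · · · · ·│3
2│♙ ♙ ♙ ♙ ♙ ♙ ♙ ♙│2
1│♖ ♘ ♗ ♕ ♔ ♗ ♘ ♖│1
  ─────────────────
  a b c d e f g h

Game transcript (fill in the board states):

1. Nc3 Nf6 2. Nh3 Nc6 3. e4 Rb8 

  a b c d e f g h
  ─────────────────
8│· ♜ ♝ ♛ ♚ ♝ · ♜│8
7│♟ ♟ ♟ ♟ ♟ ♟ ♟ ♟│7
6│· · ♞ · · ♞ · ·│6
5│· · · · · · · ·│5
4│· · · · ♙ · · ·│4
3│· · ♘ · · · · ♘│3
2│♙ ♙ ♙ ♙ · ♙ ♙ ♙│2
1│♖ · ♗ ♕ ♔ ♗ · ♖│1
  ─────────────────
  a b c d e f g h

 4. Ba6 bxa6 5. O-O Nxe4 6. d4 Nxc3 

  a b c d e f g h
  ─────────────────
8│· ♜ ♝ ♛ ♚ ♝ · ♜│8
7│♟ · ♟ ♟ ♟ ♟ ♟ ♟│7
6│♟ · ♞ · · · · ·│6
5│· · · · · · · ·│5
4│· · · ♙ · · · ·│4
3│· · ♞ · · · · ♘│3
2│♙ ♙ ♙ · · ♙ ♙ ♙│2
1│♖ · ♗ ♕ · ♖ ♔ ·│1
  ─────────────────
  a b c d e f g h

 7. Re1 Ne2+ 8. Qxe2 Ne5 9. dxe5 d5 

  a b c d e f g h
  ─────────────────
8│· ♜ ♝ ♛ ♚ ♝ · ♜│8
7│♟ · ♟ · ♟ ♟ ♟ ♟│7
6│♟ · · · · · · ·│6
5│· · · ♟ ♙ · · ·│5
4│· · · · · · · ·│4
3│· · · · · · · ♘│3
2│♙ ♙ ♙ · ♕ ♙ ♙ ♙│2
1│♖ · ♗ · ♖ · ♔ ·│1
  ─────────────────
  a b c d e f g h

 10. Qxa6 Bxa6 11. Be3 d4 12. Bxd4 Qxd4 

  a b c d e f g h
  ─────────────────
8│· ♜ · · ♚ ♝ · ♜│8
7│♟ · ♟ · ♟ ♟ ♟ ♟│7
6│♝ · · · · · · ·│6
5│· · · · ♙ · · ·│5
4│· · · ♛ · · · ·│4
3│· · · · · · · ♘│3
2│♙ ♙ ♙ · · ♙ ♙ ♙│2
1│♖ · · · ♖ · ♔ ·│1
  ─────────────────
  a b c d e f g h

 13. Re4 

  a b c d e f g h
  ─────────────────
8│· ♜ · · ♚ ♝ · ♜│8
7│♟ · ♟ · ♟ ♟ ♟ ♟│7
6│♝ · · · · · · ·│6
5│· · · · ♙ · · ·│5
4│· · · ♛ ♖ · · ·│4
3│· · · · · · · ♘│3
2│♙ ♙ ♙ · · ♙ ♙ ♙│2
1│♖ · · · · · ♔ ·│1
  ─────────────────
  a b c d e f g h


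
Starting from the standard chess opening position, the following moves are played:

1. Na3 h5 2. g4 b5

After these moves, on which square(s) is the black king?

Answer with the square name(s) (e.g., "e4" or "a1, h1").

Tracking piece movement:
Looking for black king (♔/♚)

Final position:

  a b c d e f g h
  ─────────────────
8│♜ ♞ ♝ ♛ ♚ ♝ ♞ ♜│8
7│♟ · ♟ ♟ ♟ ♟ ♟ ·│7
6│· · · · · · · ·│6
5│· ♟ · · · · · ♟│5
4│· · · · · · ♙ ·│4
3│♘ · · · · · · ·│3
2│♙ ♙ ♙ ♙ ♙ ♙ · ♙│2
1│♖ · ♗ ♕ ♔ ♗ ♘ ♖│1
  ─────────────────
  a b c d e f g h


e8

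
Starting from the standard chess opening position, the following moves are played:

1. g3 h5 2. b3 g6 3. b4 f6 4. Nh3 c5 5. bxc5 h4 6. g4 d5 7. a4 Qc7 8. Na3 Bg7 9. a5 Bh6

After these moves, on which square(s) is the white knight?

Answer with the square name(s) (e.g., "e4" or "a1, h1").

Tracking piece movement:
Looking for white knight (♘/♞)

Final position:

  a b c d e f g h
  ─────────────────
8│♜ ♞ ♝ · ♚ · ♞ ♜│8
7│♟ ♟ ♛ · ♟ · · ·│7
6│· · · · · ♟ ♟ ♝│6
5│♙ · ♙ ♟ · · · ·│5
4│· · · · · · ♙ ♟│4
3│♘ · · · · · · ♘│3
2│· · ♙ ♙ ♙ ♙ · ♙│2
1│♖ · ♗ ♕ ♔ ♗ · ♖│1
  ─────────────────
  a b c d e f g h


a3, h3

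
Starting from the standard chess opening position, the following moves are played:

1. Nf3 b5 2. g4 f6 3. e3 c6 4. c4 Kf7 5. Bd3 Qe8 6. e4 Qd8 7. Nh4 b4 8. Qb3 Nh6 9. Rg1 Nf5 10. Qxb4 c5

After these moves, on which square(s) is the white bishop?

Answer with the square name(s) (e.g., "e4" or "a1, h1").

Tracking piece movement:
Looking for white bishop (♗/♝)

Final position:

  a b c d e f g h
  ─────────────────
8│♜ ♞ ♝ ♛ · ♝ · ♜│8
7│♟ · · ♟ ♟ ♚ ♟ ♟│7
6│· · · · · ♟ · ·│6
5│· · ♟ · · ♞ · ·│5
4│· ♕ ♙ · ♙ · ♙ ♘│4
3│· · · ♗ · · · ·│3
2│♙ ♙ · ♙ · ♙ · ♙│2
1│♖ ♘ ♗ · ♔ · ♖ ·│1
  ─────────────────
  a b c d e f g h


c1, d3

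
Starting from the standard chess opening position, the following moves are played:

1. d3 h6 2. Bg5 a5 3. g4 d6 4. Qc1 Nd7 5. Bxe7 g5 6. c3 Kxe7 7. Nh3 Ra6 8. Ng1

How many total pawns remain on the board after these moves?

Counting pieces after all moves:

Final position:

  a b c d e f g h
  ─────────────────
8│· · ♝ ♛ · ♝ ♞ ♜│8
7│· ♟ ♟ ♞ ♚ ♟ · ·│7
6│♜ · · ♟ · · · ♟│6
5│♟ · · · · · ♟ ·│5
4│· · · · · · ♙ ·│4
3│· · ♙ ♙ · · · ·│3
2│♙ ♙ · · ♙ ♙ · ♙│2
1│♖ ♘ ♕ · ♔ ♗ ♘ ♖│1
  ─────────────────
  a b c d e f g h


15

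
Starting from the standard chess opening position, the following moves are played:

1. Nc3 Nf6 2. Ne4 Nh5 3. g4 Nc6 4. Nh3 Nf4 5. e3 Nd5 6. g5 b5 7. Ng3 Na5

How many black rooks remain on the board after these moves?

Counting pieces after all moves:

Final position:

  a b c d e f g h
  ─────────────────
8│♜ · ♝ ♛ ♚ ♝ · ♜│8
7│♟ · ♟ ♟ ♟ ♟ ♟ ♟│7
6│· · · · · · · ·│6
5│♞ ♟ · ♞ · · ♙ ·│5
4│· · · · · · · ·│4
3│· · · · ♙ · ♘ ♘│3
2│♙ ♙ ♙ ♙ · ♙ · ♙│2
1│♖ · ♗ ♕ ♔ ♗ · ♖│1
  ─────────────────
  a b c d e f g h


2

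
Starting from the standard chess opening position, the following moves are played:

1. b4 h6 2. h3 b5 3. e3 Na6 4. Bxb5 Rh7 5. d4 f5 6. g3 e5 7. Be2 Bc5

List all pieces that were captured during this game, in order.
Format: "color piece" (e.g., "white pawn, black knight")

Tracking captures:
  Bxb5: captured black pawn

black pawn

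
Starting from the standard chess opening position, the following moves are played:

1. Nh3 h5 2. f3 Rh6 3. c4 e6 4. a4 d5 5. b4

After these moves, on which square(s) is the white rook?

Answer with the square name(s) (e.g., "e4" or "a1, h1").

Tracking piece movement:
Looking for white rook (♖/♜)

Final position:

  a b c d e f g h
  ─────────────────
8│♜ ♞ ♝ ♛ ♚ ♝ ♞ ·│8
7│♟ ♟ ♟ · · ♟ ♟ ·│7
6│· · · · ♟ · · ♜│6
5│· · · ♟ · · · ♟│5
4│♙ ♙ ♙ · · · · ·│4
3│· · · · · ♙ · ♘│3
2│· · · ♙ ♙ · ♙ ♙│2
1│♖ ♘ ♗ ♕ ♔ ♗ · ♖│1
  ─────────────────
  a b c d e f g h


a1, h1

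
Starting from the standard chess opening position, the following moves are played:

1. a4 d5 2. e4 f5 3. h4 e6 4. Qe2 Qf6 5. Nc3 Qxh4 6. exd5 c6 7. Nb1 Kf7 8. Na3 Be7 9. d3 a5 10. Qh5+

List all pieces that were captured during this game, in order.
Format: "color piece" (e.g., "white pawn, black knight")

Tracking captures:
  Qxh4: captured white pawn
  exd5: captured black pawn

white pawn, black pawn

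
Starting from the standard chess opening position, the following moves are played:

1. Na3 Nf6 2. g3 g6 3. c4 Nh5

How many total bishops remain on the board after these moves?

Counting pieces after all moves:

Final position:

  a b c d e f g h
  ─────────────────
8│♜ ♞ ♝ ♛ ♚ ♝ · ♜│8
7│♟ ♟ ♟ ♟ ♟ ♟ · ♟│7
6│· · · · · · ♟ ·│6
5│· · · · · · · ♞│5
4│· · ♙ · · · · ·│4
3│♘ · · · · · ♙ ·│3
2│♙ ♙ · ♙ ♙ ♙ · ♙│2
1│♖ · ♗ ♕ ♔ ♗ ♘ ♖│1
  ─────────────────
  a b c d e f g h


4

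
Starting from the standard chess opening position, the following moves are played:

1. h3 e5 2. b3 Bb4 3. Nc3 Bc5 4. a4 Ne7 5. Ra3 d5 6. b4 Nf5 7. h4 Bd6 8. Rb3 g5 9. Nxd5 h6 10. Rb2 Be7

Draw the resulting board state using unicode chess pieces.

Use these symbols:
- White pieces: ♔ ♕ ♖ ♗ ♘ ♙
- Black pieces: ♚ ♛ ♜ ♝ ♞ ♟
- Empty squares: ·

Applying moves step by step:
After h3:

♜ ♞ ♝ ♛ ♚ ♝ ♞ ♜
♟ ♟ ♟ ♟ ♟ ♟ ♟ ♟
· · · · · · · ·
· · · · · · · ·
· · · · · · · ·
· · · · · · · ♙
♙ ♙ ♙ ♙ ♙ ♙ ♙ ·
♖ ♘ ♗ ♕ ♔ ♗ ♘ ♖


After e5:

♜ ♞ ♝ ♛ ♚ ♝ ♞ ♜
♟ ♟ ♟ ♟ · ♟ ♟ ♟
· · · · · · · ·
· · · · ♟ · · ·
· · · · · · · ·
· · · · · · · ♙
♙ ♙ ♙ ♙ ♙ ♙ ♙ ·
♖ ♘ ♗ ♕ ♔ ♗ ♘ ♖


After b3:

♜ ♞ ♝ ♛ ♚ ♝ ♞ ♜
♟ ♟ ♟ ♟ · ♟ ♟ ♟
· · · · · · · ·
· · · · ♟ · · ·
· · · · · · · ·
· ♙ · · · · · ♙
♙ · ♙ ♙ ♙ ♙ ♙ ·
♖ ♘ ♗ ♕ ♔ ♗ ♘ ♖


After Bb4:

♜ ♞ ♝ ♛ ♚ · ♞ ♜
♟ ♟ ♟ ♟ · ♟ ♟ ♟
· · · · · · · ·
· · · · ♟ · · ·
· ♝ · · · · · ·
· ♙ · · · · · ♙
♙ · ♙ ♙ ♙ ♙ ♙ ·
♖ ♘ ♗ ♕ ♔ ♗ ♘ ♖


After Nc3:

♜ ♞ ♝ ♛ ♚ · ♞ ♜
♟ ♟ ♟ ♟ · ♟ ♟ ♟
· · · · · · · ·
· · · · ♟ · · ·
· ♝ · · · · · ·
· ♙ ♘ · · · · ♙
♙ · ♙ ♙ ♙ ♙ ♙ ·
♖ · ♗ ♕ ♔ ♗ ♘ ♖


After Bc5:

♜ ♞ ♝ ♛ ♚ · ♞ ♜
♟ ♟ ♟ ♟ · ♟ ♟ ♟
· · · · · · · ·
· · ♝ · ♟ · · ·
· · · · · · · ·
· ♙ ♘ · · · · ♙
♙ · ♙ ♙ ♙ ♙ ♙ ·
♖ · ♗ ♕ ♔ ♗ ♘ ♖


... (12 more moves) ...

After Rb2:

♜ ♞ ♝ ♛ ♚ · · ♜
♟ ♟ ♟ · · ♟ · ·
· · · ♝ · · · ♟
· · · ♘ ♟ ♞ ♟ ·
♙ ♙ · · · · · ♙
· · · · · · · ·
· ♖ ♙ ♙ ♙ ♙ ♙ ·
· · ♗ ♕ ♔ ♗ ♘ ♖


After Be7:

♜ ♞ ♝ ♛ ♚ · · ♜
♟ ♟ ♟ · ♝ ♟ · ·
· · · · · · · ♟
· · · ♘ ♟ ♞ ♟ ·
♙ ♙ · · · · · ♙
· · · · · · · ·
· ♖ ♙ ♙ ♙ ♙ ♙ ·
· · ♗ ♕ ♔ ♗ ♘ ♖



  a b c d e f g h
  ─────────────────
8│♜ ♞ ♝ ♛ ♚ · · ♜│8
7│♟ ♟ ♟ · ♝ ♟ · ·│7
6│· · · · · · · ♟│6
5│· · · ♘ ♟ ♞ ♟ ·│5
4│♙ ♙ · · · · · ♙│4
3│· · · · · · · ·│3
2│· ♖ ♙ ♙ ♙ ♙ ♙ ·│2
1│· · ♗ ♕ ♔ ♗ ♘ ♖│1
  ─────────────────
  a b c d e f g h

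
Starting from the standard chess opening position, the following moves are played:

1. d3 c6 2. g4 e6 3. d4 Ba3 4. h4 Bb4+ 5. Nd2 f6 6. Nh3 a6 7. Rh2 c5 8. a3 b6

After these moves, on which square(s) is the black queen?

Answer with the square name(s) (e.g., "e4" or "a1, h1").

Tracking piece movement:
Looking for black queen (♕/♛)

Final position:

  a b c d e f g h
  ─────────────────
8│♜ ♞ ♝ ♛ ♚ · ♞ ♜│8
7│· · · ♟ · · ♟ ♟│7
6│♟ ♟ · · ♟ ♟ · ·│6
5│· · ♟ · · · · ·│5
4│· ♝ · ♙ · · ♙ ♙│4
3│♙ · · · · · · ♘│3
2│· ♙ ♙ ♘ ♙ ♙ · ♖│2
1│♖ · ♗ ♕ ♔ ♗ · ·│1
  ─────────────────
  a b c d e f g h


d8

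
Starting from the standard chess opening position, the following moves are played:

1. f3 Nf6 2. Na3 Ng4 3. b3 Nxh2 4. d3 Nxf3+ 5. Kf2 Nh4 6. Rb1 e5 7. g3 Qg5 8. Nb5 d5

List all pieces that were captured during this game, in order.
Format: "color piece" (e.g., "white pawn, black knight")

Tracking captures:
  Nxh2: captured white pawn
  Nxf3+: captured white pawn

white pawn, white pawn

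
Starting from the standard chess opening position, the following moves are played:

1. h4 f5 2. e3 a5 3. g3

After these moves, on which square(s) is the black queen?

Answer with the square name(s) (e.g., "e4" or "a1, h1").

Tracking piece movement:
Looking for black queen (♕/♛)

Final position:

  a b c d e f g h
  ─────────────────
8│♜ ♞ ♝ ♛ ♚ ♝ ♞ ♜│8
7│· ♟ ♟ ♟ ♟ · ♟ ♟│7
6│· · · · · · · ·│6
5│♟ · · · · ♟ · ·│5
4│· · · · · · · ♙│4
3│· · · · ♙ · ♙ ·│3
2│♙ ♙ ♙ ♙ · ♙ · ·│2
1│♖ ♘ ♗ ♕ ♔ ♗ ♘ ♖│1
  ─────────────────
  a b c d e f g h


d8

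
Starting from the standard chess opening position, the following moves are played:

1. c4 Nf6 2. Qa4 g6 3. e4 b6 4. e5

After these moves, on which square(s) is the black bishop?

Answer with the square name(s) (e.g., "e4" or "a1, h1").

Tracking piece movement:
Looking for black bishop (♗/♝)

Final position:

  a b c d e f g h
  ─────────────────
8│♜ ♞ ♝ ♛ ♚ ♝ · ♜│8
7│♟ · ♟ ♟ ♟ ♟ · ♟│7
6│· ♟ · · · ♞ ♟ ·│6
5│· · · · ♙ · · ·│5
4│♕ · ♙ · · · · ·│4
3│· · · · · · · ·│3
2│♙ ♙ · ♙ · ♙ ♙ ♙│2
1│♖ ♘ ♗ · ♔ ♗ ♘ ♖│1
  ─────────────────
  a b c d e f g h


c8, f8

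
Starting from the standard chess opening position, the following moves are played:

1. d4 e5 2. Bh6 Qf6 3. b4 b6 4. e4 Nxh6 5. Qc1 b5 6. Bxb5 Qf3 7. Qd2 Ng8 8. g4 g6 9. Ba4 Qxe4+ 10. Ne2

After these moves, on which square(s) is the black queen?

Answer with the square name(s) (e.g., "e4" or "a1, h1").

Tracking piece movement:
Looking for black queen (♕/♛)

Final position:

  a b c d e f g h
  ─────────────────
8│♜ ♞ ♝ · ♚ ♝ ♞ ♜│8
7│♟ · ♟ ♟ · ♟ · ♟│7
6│· · · · · · ♟ ·│6
5│· · · · ♟ · · ·│5
4│♗ ♙ · ♙ ♛ · ♙ ·│4
3│· · · · · · · ·│3
2│♙ · ♙ ♕ ♘ ♙ · ♙│2
1│♖ ♘ · · ♔ · · ♖│1
  ─────────────────
  a b c d e f g h


e4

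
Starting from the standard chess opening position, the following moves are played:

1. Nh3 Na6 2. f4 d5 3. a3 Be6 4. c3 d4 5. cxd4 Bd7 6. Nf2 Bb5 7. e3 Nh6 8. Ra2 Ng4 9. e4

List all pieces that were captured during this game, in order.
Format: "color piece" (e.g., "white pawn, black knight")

Tracking captures:
  cxd4: captured black pawn

black pawn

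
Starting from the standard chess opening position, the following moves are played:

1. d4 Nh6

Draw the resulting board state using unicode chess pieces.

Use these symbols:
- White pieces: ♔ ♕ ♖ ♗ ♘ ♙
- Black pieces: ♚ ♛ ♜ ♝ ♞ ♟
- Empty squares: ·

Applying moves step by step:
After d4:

♜ ♞ ♝ ♛ ♚ ♝ ♞ ♜
♟ ♟ ♟ ♟ ♟ ♟ ♟ ♟
· · · · · · · ·
· · · · · · · ·
· · · ♙ · · · ·
· · · · · · · ·
♙ ♙ ♙ · ♙ ♙ ♙ ♙
♖ ♘ ♗ ♕ ♔ ♗ ♘ ♖


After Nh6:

♜ ♞ ♝ ♛ ♚ ♝ · ♜
♟ ♟ ♟ ♟ ♟ ♟ ♟ ♟
· · · · · · · ♞
· · · · · · · ·
· · · ♙ · · · ·
· · · · · · · ·
♙ ♙ ♙ · ♙ ♙ ♙ ♙
♖ ♘ ♗ ♕ ♔ ♗ ♘ ♖



  a b c d e f g h
  ─────────────────
8│♜ ♞ ♝ ♛ ♚ ♝ · ♜│8
7│♟ ♟ ♟ ♟ ♟ ♟ ♟ ♟│7
6│· · · · · · · ♞│6
5│· · · · · · · ·│5
4│· · · ♙ · · · ·│4
3│· · · · · · · ·│3
2│♙ ♙ ♙ · ♙ ♙ ♙ ♙│2
1│♖ ♘ ♗ ♕ ♔ ♗ ♘ ♖│1
  ─────────────────
  a b c d e f g h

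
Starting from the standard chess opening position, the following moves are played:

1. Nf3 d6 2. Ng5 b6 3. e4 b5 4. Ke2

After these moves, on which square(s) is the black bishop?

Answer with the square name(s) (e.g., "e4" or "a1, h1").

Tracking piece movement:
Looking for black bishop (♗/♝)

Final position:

  a b c d e f g h
  ─────────────────
8│♜ ♞ ♝ ♛ ♚ ♝ ♞ ♜│8
7│♟ · ♟ · ♟ ♟ ♟ ♟│7
6│· · · ♟ · · · ·│6
5│· ♟ · · · · ♘ ·│5
4│· · · · ♙ · · ·│4
3│· · · · · · · ·│3
2│♙ ♙ ♙ ♙ ♔ ♙ ♙ ♙│2
1│♖ ♘ ♗ ♕ · ♗ · ♖│1
  ─────────────────
  a b c d e f g h


c8, f8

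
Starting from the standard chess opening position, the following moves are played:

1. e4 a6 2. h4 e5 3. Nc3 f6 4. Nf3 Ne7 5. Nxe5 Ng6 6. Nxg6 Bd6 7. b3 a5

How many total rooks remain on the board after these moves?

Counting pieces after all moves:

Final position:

  a b c d e f g h
  ─────────────────
8│♜ ♞ ♝ ♛ ♚ · · ♜│8
7│· ♟ ♟ ♟ · · ♟ ♟│7
6│· · · ♝ · ♟ ♘ ·│6
5│♟ · · · · · · ·│5
4│· · · · ♙ · · ♙│4
3│· ♙ ♘ · · · · ·│3
2│♙ · ♙ ♙ · ♙ ♙ ·│2
1│♖ · ♗ ♕ ♔ ♗ · ♖│1
  ─────────────────
  a b c d e f g h


4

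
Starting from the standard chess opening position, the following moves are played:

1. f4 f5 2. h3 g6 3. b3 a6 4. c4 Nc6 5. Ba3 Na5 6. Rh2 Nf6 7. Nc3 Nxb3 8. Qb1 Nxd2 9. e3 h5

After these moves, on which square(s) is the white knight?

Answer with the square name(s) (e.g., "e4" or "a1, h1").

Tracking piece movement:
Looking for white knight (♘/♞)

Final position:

  a b c d e f g h
  ─────────────────
8│♜ · ♝ ♛ ♚ ♝ · ♜│8
7│· ♟ ♟ ♟ ♟ · · ·│7
6│♟ · · · · ♞ ♟ ·│6
5│· · · · · ♟ · ♟│5
4│· · ♙ · · ♙ · ·│4
3│♗ · ♘ · ♙ · · ♙│3
2│♙ · · ♞ · · ♙ ♖│2
1│♖ ♕ · · ♔ ♗ ♘ ·│1
  ─────────────────
  a b c d e f g h


c3, g1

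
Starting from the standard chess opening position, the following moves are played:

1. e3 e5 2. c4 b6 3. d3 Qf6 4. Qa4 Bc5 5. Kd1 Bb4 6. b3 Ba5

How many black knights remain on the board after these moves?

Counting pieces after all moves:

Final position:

  a b c d e f g h
  ─────────────────
8│♜ ♞ ♝ · ♚ · ♞ ♜│8
7│♟ · ♟ ♟ · ♟ ♟ ♟│7
6│· ♟ · · · ♛ · ·│6
5│♝ · · · ♟ · · ·│5
4│♕ · ♙ · · · · ·│4
3│· ♙ · ♙ ♙ · · ·│3
2│♙ · · · · ♙ ♙ ♙│2
1│♖ ♘ ♗ ♔ · ♗ ♘ ♖│1
  ─────────────────
  a b c d e f g h


2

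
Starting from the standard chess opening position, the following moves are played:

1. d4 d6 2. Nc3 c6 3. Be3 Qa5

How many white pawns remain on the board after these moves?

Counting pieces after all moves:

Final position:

  a b c d e f g h
  ─────────────────
8│♜ ♞ ♝ · ♚ ♝ ♞ ♜│8
7│♟ ♟ · · ♟ ♟ ♟ ♟│7
6│· · ♟ ♟ · · · ·│6
5│♛ · · · · · · ·│5
4│· · · ♙ · · · ·│4
3│· · ♘ · ♗ · · ·│3
2│♙ ♙ ♙ · ♙ ♙ ♙ ♙│2
1│♖ · · ♕ ♔ ♗ ♘ ♖│1
  ─────────────────
  a b c d e f g h


8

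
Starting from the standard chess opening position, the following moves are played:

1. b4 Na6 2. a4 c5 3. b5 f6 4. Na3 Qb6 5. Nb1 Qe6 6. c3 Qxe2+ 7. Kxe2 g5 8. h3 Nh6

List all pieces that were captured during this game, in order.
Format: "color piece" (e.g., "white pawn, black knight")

Tracking captures:
  Qxe2+: captured white pawn
  Kxe2: captured black queen

white pawn, black queen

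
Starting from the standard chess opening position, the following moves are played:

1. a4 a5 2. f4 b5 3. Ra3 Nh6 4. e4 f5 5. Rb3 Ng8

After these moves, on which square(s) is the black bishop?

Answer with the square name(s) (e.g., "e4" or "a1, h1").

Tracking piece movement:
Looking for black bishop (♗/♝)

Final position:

  a b c d e f g h
  ─────────────────
8│♜ ♞ ♝ ♛ ♚ ♝ ♞ ♜│8
7│· · ♟ ♟ ♟ · ♟ ♟│7
6│· · · · · · · ·│6
5│♟ ♟ · · · ♟ · ·│5
4│♙ · · · ♙ ♙ · ·│4
3│· ♖ · · · · · ·│3
2│· ♙ ♙ ♙ · · ♙ ♙│2
1│· ♘ ♗ ♕ ♔ ♗ ♘ ♖│1
  ─────────────────
  a b c d e f g h


c8, f8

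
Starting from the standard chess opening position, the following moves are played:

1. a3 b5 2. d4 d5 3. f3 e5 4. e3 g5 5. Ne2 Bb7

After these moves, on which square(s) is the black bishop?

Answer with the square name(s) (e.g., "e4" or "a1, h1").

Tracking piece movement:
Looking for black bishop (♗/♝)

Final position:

  a b c d e f g h
  ─────────────────
8│♜ ♞ · ♛ ♚ ♝ ♞ ♜│8
7│♟ ♝ ♟ · · ♟ · ♟│7
6│· · · · · · · ·│6
5│· ♟ · ♟ ♟ · ♟ ·│5
4│· · · ♙ · · · ·│4
3│♙ · · · ♙ ♙ · ·│3
2│· ♙ ♙ · ♘ · ♙ ♙│2
1│♖ ♘ ♗ ♕ ♔ ♗ · ♖│1
  ─────────────────
  a b c d e f g h


b7, f8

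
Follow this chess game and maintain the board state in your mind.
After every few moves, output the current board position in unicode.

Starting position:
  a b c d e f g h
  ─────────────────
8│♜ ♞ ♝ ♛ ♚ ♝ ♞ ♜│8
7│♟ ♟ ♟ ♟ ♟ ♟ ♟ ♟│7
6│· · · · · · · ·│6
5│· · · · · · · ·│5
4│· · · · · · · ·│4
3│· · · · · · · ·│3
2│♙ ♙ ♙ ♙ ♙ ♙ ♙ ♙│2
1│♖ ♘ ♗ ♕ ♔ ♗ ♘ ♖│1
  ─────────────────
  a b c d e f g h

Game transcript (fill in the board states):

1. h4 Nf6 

  a b c d e f g h
  ─────────────────
8│♜ ♞ ♝ ♛ ♚ ♝ · ♜│8
7│♟ ♟ ♟ ♟ ♟ ♟ ♟ ♟│7
6│· · · · · ♞ · ·│6
5│· · · · · · · ·│5
4│· · · · · · · ♙│4
3│· · · · · · · ·│3
2│♙ ♙ ♙ ♙ ♙ ♙ ♙ ·│2
1│♖ ♘ ♗ ♕ ♔ ♗ ♘ ♖│1
  ─────────────────
  a b c d e f g h

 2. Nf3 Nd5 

  a b c d e f g h
  ─────────────────
8│♜ ♞ ♝ ♛ ♚ ♝ · ♜│8
7│♟ ♟ ♟ ♟ ♟ ♟ ♟ ♟│7
6│· · · · · · · ·│6
5│· · · ♞ · · · ·│5
4│· · · · · · · ♙│4
3│· · · · · ♘ · ·│3
2│♙ ♙ ♙ ♙ ♙ ♙ ♙ ·│2
1│♖ ♘ ♗ ♕ ♔ ♗ · ♖│1
  ─────────────────
  a b c d e f g h

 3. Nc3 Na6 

  a b c d e f g h
  ─────────────────
8│♜ · ♝ ♛ ♚ ♝ · ♜│8
7│♟ ♟ ♟ ♟ ♟ ♟ ♟ ♟│7
6│♞ · · · · · · ·│6
5│· · · ♞ · · · ·│5
4│· · · · · · · ♙│4
3│· · ♘ · · ♘ · ·│3
2│♙ ♙ ♙ ♙ ♙ ♙ ♙ ·│2
1│♖ · ♗ ♕ ♔ ♗ · ♖│1
  ─────────────────
  a b c d e f g h



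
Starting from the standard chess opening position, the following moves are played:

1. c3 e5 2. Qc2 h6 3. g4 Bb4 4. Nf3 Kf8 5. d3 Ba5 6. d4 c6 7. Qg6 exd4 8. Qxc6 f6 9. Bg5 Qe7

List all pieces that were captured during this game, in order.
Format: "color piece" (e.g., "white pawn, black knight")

Tracking captures:
  exd4: captured white pawn
  Qxc6: captured black pawn

white pawn, black pawn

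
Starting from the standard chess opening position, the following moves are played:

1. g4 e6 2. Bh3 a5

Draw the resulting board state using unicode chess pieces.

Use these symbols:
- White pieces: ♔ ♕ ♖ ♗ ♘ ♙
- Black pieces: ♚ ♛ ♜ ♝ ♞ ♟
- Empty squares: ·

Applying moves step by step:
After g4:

♜ ♞ ♝ ♛ ♚ ♝ ♞ ♜
♟ ♟ ♟ ♟ ♟ ♟ ♟ ♟
· · · · · · · ·
· · · · · · · ·
· · · · · · ♙ ·
· · · · · · · ·
♙ ♙ ♙ ♙ ♙ ♙ · ♙
♖ ♘ ♗ ♕ ♔ ♗ ♘ ♖


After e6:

♜ ♞ ♝ ♛ ♚ ♝ ♞ ♜
♟ ♟ ♟ ♟ · ♟ ♟ ♟
· · · · ♟ · · ·
· · · · · · · ·
· · · · · · ♙ ·
· · · · · · · ·
♙ ♙ ♙ ♙ ♙ ♙ · ♙
♖ ♘ ♗ ♕ ♔ ♗ ♘ ♖


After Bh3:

♜ ♞ ♝ ♛ ♚ ♝ ♞ ♜
♟ ♟ ♟ ♟ · ♟ ♟ ♟
· · · · ♟ · · ·
· · · · · · · ·
· · · · · · ♙ ·
· · · · · · · ♗
♙ ♙ ♙ ♙ ♙ ♙ · ♙
♖ ♘ ♗ ♕ ♔ · ♘ ♖


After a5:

♜ ♞ ♝ ♛ ♚ ♝ ♞ ♜
· ♟ ♟ ♟ · ♟ ♟ ♟
· · · · ♟ · · ·
♟ · · · · · · ·
· · · · · · ♙ ·
· · · · · · · ♗
♙ ♙ ♙ ♙ ♙ ♙ · ♙
♖ ♘ ♗ ♕ ♔ · ♘ ♖



  a b c d e f g h
  ─────────────────
8│♜ ♞ ♝ ♛ ♚ ♝ ♞ ♜│8
7│· ♟ ♟ ♟ · ♟ ♟ ♟│7
6│· · · · ♟ · · ·│6
5│♟ · · · · · · ·│5
4│· · · · · · ♙ ·│4
3│· · · · · · · ♗│3
2│♙ ♙ ♙ ♙ ♙ ♙ · ♙│2
1│♖ ♘ ♗ ♕ ♔ · ♘ ♖│1
  ─────────────────
  a b c d e f g h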